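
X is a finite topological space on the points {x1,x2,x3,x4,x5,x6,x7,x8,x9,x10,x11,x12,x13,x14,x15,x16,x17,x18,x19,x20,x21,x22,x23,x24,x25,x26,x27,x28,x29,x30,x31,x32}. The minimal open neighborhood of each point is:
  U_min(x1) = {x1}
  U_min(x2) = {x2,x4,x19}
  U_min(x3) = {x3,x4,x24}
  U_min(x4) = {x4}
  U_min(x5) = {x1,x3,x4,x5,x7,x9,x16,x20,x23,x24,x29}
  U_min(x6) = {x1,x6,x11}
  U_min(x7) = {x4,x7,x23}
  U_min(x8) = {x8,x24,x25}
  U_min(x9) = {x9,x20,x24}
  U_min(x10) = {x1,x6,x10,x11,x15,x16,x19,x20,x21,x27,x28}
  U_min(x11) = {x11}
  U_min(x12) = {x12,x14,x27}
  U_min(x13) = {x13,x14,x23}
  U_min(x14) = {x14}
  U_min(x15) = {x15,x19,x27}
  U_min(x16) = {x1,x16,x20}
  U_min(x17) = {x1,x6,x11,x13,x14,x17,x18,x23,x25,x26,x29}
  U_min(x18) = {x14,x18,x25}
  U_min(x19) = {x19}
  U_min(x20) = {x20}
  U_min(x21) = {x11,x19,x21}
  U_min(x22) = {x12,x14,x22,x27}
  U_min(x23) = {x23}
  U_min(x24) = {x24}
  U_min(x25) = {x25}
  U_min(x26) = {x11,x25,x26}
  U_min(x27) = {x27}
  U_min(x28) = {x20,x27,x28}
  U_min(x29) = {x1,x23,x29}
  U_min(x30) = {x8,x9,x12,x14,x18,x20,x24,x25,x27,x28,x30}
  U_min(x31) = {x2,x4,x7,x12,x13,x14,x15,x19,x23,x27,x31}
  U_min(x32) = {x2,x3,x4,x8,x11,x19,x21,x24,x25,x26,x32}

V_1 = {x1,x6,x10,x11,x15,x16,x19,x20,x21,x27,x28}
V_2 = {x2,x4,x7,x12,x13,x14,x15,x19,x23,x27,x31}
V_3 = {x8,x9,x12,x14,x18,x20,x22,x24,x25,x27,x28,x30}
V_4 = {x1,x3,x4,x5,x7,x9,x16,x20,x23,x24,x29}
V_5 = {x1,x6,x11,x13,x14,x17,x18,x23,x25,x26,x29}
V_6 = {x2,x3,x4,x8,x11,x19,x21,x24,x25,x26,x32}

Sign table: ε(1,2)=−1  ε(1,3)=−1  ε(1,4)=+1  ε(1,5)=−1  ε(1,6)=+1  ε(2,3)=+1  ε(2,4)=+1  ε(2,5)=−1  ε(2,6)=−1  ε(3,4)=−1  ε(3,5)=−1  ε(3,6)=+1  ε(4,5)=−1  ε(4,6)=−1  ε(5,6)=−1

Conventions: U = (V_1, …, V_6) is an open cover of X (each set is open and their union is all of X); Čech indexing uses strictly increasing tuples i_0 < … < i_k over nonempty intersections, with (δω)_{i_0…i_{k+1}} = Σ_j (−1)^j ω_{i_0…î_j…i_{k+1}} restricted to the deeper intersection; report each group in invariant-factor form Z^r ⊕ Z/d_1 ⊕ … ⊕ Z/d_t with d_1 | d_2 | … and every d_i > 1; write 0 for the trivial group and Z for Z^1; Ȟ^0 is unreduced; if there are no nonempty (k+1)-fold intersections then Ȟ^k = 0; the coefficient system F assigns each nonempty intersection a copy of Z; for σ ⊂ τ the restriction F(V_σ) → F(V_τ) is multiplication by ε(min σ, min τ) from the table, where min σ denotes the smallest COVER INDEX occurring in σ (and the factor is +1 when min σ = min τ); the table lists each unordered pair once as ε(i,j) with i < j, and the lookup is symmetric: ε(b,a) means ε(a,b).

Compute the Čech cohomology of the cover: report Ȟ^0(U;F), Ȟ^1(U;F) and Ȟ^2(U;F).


Ȟ^0 ≅ 0, Ȟ^1 ≅ Z/2, Ȟ^2 ≅ Z

nonempty intersections:
  V12={x15,x19,x27} V13={x20,x27,x28} V14={x1,x16,x20} V15={x1,x6,x11} V16={x11,x19,x21} V23={x12,x14,x27} V24={x4,x7,x23} V25={x13,x14,x23} V26={x2,x4,x19} V34={x9,x20,x24} V35={x14,x18,x25} V36={x8,x24,x25} V45={x1,x23,x29} V46={x3,x4,x24} V56={x11,x25,x26}
  V123={x27} V126={x19} V134={x20} V145={x1} V156={x11} V235={x14} V245={x23} V246={x4} V346={x24} V356={x25}
C dims 6,15,10; δ0: rk 6, SNF 1^5·2; δ1: rk 9, SNF 1^9
Ȟ^0: (6−6)−0=0 ⇒ 0
Ȟ^1: (15−9)−6=0 plus torsion [2] ⇒ Z/2
Ȟ^2: (10−0)−9=1 ⇒ Z


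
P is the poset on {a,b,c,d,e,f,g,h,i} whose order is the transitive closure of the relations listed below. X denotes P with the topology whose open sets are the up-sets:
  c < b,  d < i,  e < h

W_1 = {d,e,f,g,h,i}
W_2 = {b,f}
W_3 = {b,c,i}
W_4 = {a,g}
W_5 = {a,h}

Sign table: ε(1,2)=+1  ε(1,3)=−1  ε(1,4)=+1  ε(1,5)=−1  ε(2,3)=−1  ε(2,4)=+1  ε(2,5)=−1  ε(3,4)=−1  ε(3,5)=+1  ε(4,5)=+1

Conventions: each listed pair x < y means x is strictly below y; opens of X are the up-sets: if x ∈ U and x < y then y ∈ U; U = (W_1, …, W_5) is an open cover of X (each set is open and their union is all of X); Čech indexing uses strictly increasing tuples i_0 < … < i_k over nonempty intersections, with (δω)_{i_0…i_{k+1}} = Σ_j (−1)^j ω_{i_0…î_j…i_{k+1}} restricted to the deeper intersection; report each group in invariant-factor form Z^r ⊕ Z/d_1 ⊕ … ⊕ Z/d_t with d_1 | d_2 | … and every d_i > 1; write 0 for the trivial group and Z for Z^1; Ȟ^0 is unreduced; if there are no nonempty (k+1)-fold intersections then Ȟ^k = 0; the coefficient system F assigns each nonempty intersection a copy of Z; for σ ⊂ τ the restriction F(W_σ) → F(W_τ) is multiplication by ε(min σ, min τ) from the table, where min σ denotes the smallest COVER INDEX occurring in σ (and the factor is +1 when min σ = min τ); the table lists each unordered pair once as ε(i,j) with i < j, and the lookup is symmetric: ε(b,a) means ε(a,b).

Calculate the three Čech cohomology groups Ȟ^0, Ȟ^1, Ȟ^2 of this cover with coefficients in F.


Ȟ^0 ≅ 0,  Ȟ^1 ≅ Z ⊕ Z/2,  Ȟ^2 ≅ 0

intersection data:
  W12={f} W13={i} W14={g} W15={h} W23={b} W45={a}
C dims 5,6; δ0: rk 5, SNF 1^4·2
Ȟ^0 = (5 − 5) − 0 = 0, so Ȟ^0 ≅ 0
Ȟ^1 = (6 − 0) − 5 = 1 plus torsion [2], so Ȟ^1 ≅ Z ⊕ Z/2
Ȟ^2 = (0 − 0) − 0 = 0, so Ȟ^2 ≅ 0


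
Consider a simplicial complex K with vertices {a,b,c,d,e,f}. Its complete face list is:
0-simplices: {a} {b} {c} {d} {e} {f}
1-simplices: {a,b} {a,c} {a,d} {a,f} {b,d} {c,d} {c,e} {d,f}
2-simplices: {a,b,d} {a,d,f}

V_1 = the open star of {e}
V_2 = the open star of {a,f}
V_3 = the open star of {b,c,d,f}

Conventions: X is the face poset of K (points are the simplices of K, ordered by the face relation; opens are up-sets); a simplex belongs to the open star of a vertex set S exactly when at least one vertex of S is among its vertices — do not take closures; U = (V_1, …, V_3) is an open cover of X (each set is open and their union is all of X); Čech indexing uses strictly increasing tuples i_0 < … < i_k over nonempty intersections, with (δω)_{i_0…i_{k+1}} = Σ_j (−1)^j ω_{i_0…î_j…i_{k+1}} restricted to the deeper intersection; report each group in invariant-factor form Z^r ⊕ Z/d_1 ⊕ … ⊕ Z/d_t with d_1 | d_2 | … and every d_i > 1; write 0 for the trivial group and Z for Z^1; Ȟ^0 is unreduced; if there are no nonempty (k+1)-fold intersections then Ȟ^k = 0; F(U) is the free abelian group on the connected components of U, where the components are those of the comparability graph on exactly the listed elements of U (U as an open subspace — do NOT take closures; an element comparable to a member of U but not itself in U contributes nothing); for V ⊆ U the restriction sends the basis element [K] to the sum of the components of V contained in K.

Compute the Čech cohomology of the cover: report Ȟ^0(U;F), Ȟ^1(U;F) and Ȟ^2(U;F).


nonempty overlaps:
  V1={{e},{c,e}} V2={{a},{f},{a,b},{a,c},{a,d},{a,f},{d,f},{a,b,d},{a,d,f}} V3={{b},{c},{d},{f},{a,b},{a,c},{a,d},{a,f},{b,d},{c,d},{c,e},{d,f},{a,b,d},{a,d,f}}
  V13={{c,e}} V23={{f},{a,b},{a,c},{a,d},{a,f},{d,f},{a,b,d},{a,d,f}}
components per intersection:
  V1: {{e},{c,e}}
  V2: {{a},{f},{a,b},{a,c},{a,d},{a,f},{d,f},{a,b,d},{a,d,f}}
  V3: {{b},{c},{d},{f},{a,b},{a,c},{a,d},{a,f},{b,d},{c,d},{c,e},{d,f},{a,b,d},{a,d,f}}
  V13: {{c,e}}
  V23: {{f},{a,b},{a,d},{a,f},{d,f},{a,b,d},{a,d,f}} {{a,c}}
C dims 3,3; δ0: rk 2, SNF 1^2
degree 0: 3−2−0 = 1 → Ȟ^0 ≅ Z
degree 1: 3−0−2 = 1 → Ȟ^1 ≅ Z
degree 2: 0−0−0 = 0 → Ȟ^2 ≅ 0

Ȟ^0(U;F) ≅ Z, Ȟ^1(U;F) ≅ Z and Ȟ^2(U;F) ≅ 0


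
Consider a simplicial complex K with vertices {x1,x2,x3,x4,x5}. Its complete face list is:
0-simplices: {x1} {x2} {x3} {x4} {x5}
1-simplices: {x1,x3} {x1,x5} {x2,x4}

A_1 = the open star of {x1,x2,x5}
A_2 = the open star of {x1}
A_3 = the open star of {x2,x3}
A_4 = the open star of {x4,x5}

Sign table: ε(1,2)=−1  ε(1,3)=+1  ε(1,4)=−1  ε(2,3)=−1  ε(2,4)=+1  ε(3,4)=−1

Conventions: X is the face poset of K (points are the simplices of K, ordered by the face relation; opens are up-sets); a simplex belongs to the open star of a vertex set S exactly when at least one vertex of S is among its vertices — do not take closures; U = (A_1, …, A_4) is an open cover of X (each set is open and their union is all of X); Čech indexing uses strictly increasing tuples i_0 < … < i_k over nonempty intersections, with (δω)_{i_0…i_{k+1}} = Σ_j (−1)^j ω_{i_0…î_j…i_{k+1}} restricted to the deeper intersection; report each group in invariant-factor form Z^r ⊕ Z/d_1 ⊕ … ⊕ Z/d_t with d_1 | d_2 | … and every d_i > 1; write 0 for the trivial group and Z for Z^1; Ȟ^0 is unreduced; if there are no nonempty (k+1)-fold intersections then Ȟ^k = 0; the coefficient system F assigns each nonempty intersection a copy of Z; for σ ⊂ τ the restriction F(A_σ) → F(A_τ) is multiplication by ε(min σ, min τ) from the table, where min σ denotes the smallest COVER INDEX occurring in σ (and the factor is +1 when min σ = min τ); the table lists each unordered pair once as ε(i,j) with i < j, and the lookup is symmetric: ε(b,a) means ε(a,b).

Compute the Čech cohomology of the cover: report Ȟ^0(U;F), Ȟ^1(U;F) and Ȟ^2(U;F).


Ȟ^0 ≅ Z,  Ȟ^1 ≅ 0,  Ȟ^2 ≅ 0

cover nerve:
  A1={{x1},{x2},{x5},{x1,x3},{x1,x5},{x2,x4}} A2={{x1},{x1,x3},{x1,x5}} A3={{x2},{x3},{x1,x3},{x2,x4}} A4={{x4},{x5},{x1,x5},{x2,x4}}
  A12={{x1},{x1,x3},{x1,x5}} A13={{x2},{x1,x3},{x2,x4}} A14={{x5},{x1,x5},{x2,x4}} A23={{x1,x3}} A24={{x1,x5}} A34={{x2,x4}}
  A123={{x1,x3}} A124={{x1,x5}} A134={{x2,x4}}
C dims 4,6,3; δ0: rk 3, SNF 1^3; δ1: rk 3, SNF 1^3
Ȟ^0: (4−3)−0=1 ⇒ Z
Ȟ^1: (6−3)−3=0 ⇒ 0
Ȟ^2: (3−0)−3=0 ⇒ 0


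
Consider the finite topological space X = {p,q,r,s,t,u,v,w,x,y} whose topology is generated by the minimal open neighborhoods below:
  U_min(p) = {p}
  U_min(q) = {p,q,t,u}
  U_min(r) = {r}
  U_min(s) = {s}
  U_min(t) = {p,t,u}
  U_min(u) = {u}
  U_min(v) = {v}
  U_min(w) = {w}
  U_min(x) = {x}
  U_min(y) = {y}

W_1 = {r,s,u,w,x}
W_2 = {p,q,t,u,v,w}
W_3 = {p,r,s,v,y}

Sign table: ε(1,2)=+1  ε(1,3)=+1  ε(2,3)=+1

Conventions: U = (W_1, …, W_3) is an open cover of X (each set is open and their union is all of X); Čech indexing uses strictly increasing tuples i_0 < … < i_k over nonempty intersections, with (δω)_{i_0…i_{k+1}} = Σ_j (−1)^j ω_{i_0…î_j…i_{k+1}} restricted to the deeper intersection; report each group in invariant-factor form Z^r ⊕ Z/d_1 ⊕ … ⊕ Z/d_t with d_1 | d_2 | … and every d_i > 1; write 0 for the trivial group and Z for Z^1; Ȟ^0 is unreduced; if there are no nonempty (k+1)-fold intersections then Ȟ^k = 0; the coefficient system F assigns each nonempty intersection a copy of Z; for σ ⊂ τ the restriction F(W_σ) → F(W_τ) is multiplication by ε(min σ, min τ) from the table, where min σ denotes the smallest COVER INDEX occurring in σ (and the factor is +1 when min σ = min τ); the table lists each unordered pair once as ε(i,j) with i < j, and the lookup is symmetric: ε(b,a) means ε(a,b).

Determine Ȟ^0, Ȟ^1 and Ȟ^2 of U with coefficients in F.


Ȟ^0(U;F) ≅ Z, Ȟ^1(U;F) ≅ Z, Ȟ^2(U;F) ≅ 0

nonempty overlaps:
  W12={u,w} W13={r,s} W23={p,v}
C dims 3,3; δ0: rk 2, SNF 1^2
degree 0: 3−2−0 = 1 → Ȟ^0 ≅ Z
degree 1: 3−0−2 = 1 → Ȟ^1 ≅ Z
degree 2: 0−0−0 = 0 → Ȟ^2 ≅ 0


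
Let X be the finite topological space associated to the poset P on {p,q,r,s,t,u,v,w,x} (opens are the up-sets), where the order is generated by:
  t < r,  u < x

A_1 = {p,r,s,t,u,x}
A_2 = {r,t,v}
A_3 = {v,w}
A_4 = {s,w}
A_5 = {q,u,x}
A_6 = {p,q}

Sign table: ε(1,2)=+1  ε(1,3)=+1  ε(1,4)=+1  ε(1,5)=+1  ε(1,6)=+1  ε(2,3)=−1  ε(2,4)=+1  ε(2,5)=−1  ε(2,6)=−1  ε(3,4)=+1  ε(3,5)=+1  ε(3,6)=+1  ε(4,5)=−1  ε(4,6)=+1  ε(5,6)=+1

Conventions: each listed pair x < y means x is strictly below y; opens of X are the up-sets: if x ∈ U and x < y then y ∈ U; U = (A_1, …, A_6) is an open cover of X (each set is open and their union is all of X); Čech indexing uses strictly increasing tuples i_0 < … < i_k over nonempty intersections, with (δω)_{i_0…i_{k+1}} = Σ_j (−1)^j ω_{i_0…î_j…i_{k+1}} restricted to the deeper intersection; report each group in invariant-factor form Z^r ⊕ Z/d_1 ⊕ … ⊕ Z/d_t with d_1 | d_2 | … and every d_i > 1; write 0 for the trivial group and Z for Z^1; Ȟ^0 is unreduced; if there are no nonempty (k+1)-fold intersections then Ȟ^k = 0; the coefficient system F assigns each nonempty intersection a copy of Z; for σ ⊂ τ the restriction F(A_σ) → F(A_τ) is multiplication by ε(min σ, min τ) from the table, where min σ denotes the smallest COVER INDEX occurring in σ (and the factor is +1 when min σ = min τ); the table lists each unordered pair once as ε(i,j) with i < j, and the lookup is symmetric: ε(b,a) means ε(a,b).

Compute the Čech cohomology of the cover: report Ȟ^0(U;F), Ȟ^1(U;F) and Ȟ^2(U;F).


nonempty intersections:
  A12={r,t} A14={s} A15={u,x} A16={p} A23={v} A34={w} A56={q}
C dims 6,7; δ0: rk 6, SNF 1^5·2
Ȟ^0: (6−6)−0=0 ⇒ 0
Ȟ^1: (7−0)−6=1 plus torsion [2] ⇒ Z ⊕ Z/2
Ȟ^2: (0−0)−0=0 ⇒ 0

Ȟ^0 = 0, Ȟ^1 = Z ⊕ Z/2 and Ȟ^2 = 0


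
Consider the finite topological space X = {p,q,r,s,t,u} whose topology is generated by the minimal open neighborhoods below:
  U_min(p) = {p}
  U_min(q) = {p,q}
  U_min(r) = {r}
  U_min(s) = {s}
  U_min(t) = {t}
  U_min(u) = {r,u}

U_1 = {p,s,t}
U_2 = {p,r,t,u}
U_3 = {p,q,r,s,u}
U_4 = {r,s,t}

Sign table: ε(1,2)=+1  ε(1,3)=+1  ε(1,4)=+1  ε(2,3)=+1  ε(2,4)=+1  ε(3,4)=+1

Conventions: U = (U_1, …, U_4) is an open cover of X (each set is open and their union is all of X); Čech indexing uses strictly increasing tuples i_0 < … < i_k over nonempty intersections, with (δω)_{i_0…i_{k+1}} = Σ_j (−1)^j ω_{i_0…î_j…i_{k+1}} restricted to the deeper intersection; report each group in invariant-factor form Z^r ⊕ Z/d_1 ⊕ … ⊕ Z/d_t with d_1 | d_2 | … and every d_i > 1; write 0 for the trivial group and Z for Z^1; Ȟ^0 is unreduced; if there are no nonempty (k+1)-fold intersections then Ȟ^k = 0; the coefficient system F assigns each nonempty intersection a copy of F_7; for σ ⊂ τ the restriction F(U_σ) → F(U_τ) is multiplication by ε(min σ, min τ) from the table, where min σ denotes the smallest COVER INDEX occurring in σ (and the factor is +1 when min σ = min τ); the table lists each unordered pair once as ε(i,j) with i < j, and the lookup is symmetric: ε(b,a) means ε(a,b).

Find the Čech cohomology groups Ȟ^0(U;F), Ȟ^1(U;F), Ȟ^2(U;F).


nerve simplices:
  U12={p,t} U13={p,s} U14={s,t} U23={p,r,u} U24={r,t} U34={r,s}
  U123={p} U124={t} U134={s} U234={r}
C dims 4,6,4; δ0: rk_F7 3; δ1: rk_F7 3
degree 0: 4−3−0 = 1 → Ȟ^0 ≅ Z/7
degree 1: 6−3−3 = 0 → Ȟ^1 ≅ 0
degree 2: 4−0−3 = 1 → Ȟ^2 ≅ Z/7

Ȟ^0(U;F) ≅ Z/7, Ȟ^1(U;F) ≅ 0, Ȟ^2(U;F) ≅ Z/7


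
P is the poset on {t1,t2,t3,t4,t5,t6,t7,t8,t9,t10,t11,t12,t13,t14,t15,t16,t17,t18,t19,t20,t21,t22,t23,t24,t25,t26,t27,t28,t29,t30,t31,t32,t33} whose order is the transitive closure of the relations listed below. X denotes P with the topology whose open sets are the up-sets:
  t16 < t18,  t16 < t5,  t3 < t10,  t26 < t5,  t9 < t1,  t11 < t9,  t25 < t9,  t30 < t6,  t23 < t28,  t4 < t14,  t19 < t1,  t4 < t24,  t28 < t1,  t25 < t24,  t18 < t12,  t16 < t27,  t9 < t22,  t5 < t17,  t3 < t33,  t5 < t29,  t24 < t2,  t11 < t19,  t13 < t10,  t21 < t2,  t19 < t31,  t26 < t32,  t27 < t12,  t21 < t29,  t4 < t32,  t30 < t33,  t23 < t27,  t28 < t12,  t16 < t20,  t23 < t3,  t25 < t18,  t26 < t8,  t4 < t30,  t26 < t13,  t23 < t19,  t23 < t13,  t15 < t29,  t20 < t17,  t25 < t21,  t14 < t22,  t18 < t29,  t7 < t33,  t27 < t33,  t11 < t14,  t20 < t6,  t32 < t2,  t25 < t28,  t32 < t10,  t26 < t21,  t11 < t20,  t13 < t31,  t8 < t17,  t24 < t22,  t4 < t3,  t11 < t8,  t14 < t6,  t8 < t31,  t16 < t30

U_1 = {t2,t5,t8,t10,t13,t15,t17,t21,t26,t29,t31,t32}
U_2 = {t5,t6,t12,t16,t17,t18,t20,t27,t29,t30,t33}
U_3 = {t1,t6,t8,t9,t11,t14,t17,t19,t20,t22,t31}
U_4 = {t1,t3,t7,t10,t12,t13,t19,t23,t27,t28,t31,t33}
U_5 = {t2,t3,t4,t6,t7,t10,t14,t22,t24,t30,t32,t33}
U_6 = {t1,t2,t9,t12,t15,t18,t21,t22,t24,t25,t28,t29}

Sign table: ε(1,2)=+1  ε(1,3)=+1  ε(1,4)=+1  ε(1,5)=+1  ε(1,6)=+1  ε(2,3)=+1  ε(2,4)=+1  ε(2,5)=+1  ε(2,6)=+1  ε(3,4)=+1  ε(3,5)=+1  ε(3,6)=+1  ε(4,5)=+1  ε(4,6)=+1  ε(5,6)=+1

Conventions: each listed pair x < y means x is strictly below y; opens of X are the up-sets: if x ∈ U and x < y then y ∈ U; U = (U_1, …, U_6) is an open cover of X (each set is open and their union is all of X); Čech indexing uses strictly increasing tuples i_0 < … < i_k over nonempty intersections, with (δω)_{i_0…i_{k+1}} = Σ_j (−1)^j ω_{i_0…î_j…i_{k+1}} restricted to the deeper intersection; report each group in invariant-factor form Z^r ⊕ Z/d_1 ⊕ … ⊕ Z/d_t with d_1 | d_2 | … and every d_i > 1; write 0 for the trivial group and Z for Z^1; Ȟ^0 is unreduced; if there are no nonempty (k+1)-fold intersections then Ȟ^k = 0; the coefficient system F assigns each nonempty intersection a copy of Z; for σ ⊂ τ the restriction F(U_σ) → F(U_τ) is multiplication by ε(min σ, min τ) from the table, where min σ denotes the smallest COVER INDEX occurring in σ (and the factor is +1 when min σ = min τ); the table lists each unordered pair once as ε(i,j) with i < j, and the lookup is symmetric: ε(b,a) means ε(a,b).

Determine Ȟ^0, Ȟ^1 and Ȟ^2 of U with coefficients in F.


Ȟ^0(U;F) ≅ Z; Ȟ^1(U;F) ≅ 0; Ȟ^2(U;F) ≅ Z/2

nonempty intersections:
  U12={t5,t17,t29} U13={t8,t17,t31} U14={t10,t13,t31} U15={t2,t10,t32} U16={t2,t15,t21,t29} U23={t6,t17,t20} U24={t12,t27,t33} U25={t6,t30,t33} U26={t12,t18,t29} U34={t1,t19,t31} U35={t6,t14,t22} U36={t1,t9,t22} U45={t3,t7,t10,t33} U46={t1,t12,t28} U56={t2,t22,t24}
  U123={t17} U126={t29} U134={t31} U145={t10} U156={t2} U235={t6} U245={t33} U246={t12} U346={t1} U356={t22}
C dims 6,15,10; δ0: rk 5, SNF 1^5; δ1: rk 10, SNF 1^9·2
Ȟ^0: (6−5)−0=1 ⇒ Z
Ȟ^1: (15−10)−5=0 ⇒ 0
Ȟ^2: (10−0)−10=0 plus torsion [2] ⇒ Z/2


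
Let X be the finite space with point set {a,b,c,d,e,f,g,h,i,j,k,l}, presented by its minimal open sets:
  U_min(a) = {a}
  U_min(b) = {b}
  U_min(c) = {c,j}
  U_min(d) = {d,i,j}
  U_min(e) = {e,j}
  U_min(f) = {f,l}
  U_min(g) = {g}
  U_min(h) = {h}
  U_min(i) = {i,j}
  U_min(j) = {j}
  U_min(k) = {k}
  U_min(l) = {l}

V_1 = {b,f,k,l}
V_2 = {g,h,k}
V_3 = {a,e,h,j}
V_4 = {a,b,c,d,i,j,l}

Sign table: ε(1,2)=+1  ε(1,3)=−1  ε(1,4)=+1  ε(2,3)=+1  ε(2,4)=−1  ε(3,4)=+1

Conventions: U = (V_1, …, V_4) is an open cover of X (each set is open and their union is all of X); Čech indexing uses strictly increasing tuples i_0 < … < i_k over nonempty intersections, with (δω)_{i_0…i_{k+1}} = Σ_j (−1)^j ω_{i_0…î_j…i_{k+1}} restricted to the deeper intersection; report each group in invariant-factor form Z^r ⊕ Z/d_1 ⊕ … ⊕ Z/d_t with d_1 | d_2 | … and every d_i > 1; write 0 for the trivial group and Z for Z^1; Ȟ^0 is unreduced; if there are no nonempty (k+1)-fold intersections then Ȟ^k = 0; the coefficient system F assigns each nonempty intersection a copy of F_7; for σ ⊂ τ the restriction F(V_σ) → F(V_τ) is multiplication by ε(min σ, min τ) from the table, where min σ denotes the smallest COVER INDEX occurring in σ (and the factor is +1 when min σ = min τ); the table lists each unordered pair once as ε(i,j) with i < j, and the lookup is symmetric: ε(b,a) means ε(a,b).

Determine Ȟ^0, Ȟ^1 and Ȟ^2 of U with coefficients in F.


Ȟ^0(U;F) ≅ Z/7, Ȟ^1(U;F) ≅ Z/7 and Ȟ^2(U;F) ≅ 0

cover nerve:
  V12={k} V14={b,l} V23={h} V34={a,j}
C dims 4,4; δ0: rk_F7 3
Ȟ^0: (4−3)−0=1 ⇒ Z/7
Ȟ^1: (4−0)−3=1 ⇒ Z/7
Ȟ^2: (0−0)−0=0 ⇒ 0


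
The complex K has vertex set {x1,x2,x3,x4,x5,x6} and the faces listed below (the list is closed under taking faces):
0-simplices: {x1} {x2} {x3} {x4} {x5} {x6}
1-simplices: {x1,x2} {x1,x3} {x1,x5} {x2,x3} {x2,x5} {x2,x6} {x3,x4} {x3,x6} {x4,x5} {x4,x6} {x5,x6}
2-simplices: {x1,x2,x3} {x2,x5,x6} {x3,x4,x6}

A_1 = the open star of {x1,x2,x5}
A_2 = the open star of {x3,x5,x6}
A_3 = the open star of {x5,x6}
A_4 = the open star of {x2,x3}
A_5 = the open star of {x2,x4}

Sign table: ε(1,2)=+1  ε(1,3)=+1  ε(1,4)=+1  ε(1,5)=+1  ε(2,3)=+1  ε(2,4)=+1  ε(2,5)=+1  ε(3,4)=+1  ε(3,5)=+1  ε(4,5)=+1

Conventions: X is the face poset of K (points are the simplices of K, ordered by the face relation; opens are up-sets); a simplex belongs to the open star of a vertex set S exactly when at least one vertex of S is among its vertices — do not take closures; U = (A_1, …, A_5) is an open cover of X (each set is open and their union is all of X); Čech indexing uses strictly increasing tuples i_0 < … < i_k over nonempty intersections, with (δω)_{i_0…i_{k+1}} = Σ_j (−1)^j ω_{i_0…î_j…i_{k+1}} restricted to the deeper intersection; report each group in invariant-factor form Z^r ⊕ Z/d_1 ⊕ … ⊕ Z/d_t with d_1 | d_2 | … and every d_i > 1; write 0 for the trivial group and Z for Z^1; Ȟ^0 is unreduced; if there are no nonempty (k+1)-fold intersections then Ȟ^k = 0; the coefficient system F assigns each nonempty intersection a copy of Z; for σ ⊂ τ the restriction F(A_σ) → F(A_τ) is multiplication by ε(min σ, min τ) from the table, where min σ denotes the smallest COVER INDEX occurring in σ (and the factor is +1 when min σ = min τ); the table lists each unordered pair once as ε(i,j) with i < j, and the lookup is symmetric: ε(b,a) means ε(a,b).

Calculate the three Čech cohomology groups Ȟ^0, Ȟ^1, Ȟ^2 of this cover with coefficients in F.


Ȟ^0 = Z, Ȟ^1 = 0 and Ȟ^2 = 0

nonempty overlaps:
  A1={{x1},{x2},{x5},{x1,x2},{x1,x3},{x1,x5},{x2,x3},{x2,x5},{x2,x6},{x4,x5},{x5,x6},{x1,x2,x3},{x2,x5,x6}} A2={{x3},{x5},{x6},{x1,x3},{x1,x5},{x2,x3},{x2,x5},{x2,x6},{x3,x4},{x3,x6},{x4,x5},{x4,x6},{x5,x6},{x1,x2,x3},{x2,x5,x6},{x3,x4,x6}} A3={{x5},{x6},{x1,x5},{x2,x5},{x2,x6},{x3,x6},{x4,x5},{x4,x6},{x5,x6},{x2,x5,x6},{x3,x4,x6}} A4={{x2},{x3},{x1,x2},{x1,x3},{x2,x3},{x2,x5},{x2,x6},{x3,x4},{x3,x6},{x1,x2,x3},{x2,x5,x6},{x3,x4,x6}} A5={{x2},{x4},{x1,x2},{x2,x3},{x2,x5},{x2,x6},{x3,x4},{x4,x5},{x4,x6},{x1,x2,x3},{x2,x5,x6},{x3,x4,x6}}
  A12={{x5},{x1,x3},{x1,x5},{x2,x3},{x2,x5},{x2,x6},{x4,x5},{x5,x6},{x1,x2,x3},{x2,x5,x6}} A13={{x5},{x1,x5},{x2,x5},{x2,x6},{x4,x5},{x5,x6},{x2,x5,x6}} A14={{x2},{x1,x2},{x1,x3},{x2,x3},{x2,x5},{x2,x6},{x1,x2,x3},{x2,x5,x6}} A15={{x2},{x1,x2},{x2,x3},{x2,x5},{x2,x6},{x4,x5},{x1,x2,x3},{x2,x5,x6}} A23={{x5},{x6},{x1,x5},{x2,x5},{x2,x6},{x3,x6},{x4,x5},{x4,x6},{x5,x6},{x2,x5,x6},{x3,x4,x6}} A24={{x3},{x1,x3},{x2,x3},{x2,x5},{x2,x6},{x3,x4},{x3,x6},{x1,x2,x3},{x2,x5,x6},{x3,x4,x6}} A25={{x2,x3},{x2,x5},{x2,x6},{x3,x4},{x4,x5},{x4,x6},{x1,x2,x3},{x2,x5,x6},{x3,x4,x6}} A34={{x2,x5},{x2,x6},{x3,x6},{x2,x5,x6},{x3,x4,x6}} A35={{x2,x5},{x2,x6},{x4,x5},{x4,x6},{x2,x5,x6},{x3,x4,x6}} A45={{x2},{x1,x2},{x2,x3},{x2,x5},{x2,x6},{x3,x4},{x1,x2,x3},{x2,x5,x6},{x3,x4,x6}}
  A123={{x5},{x1,x5},{x2,x5},{x2,x6},{x4,x5},{x5,x6},{x2,x5,x6}} A124={{x1,x3},{x2,x3},{x2,x5},{x2,x6},{x1,x2,x3},{x2,x5,x6}} A125={{x2,x3},{x2,x5},{x2,x6},{x4,x5},{x1,x2,x3},{x2,x5,x6}} A134={{x2,x5},{x2,x6},{x2,x5,x6}} A135={{x2,x5},{x2,x6},{x4,x5},{x2,x5,x6}} A145={{x2},{x1,x2},{x2,x3},{x2,x5},{x2,x6},{x1,x2,x3},{x2,x5,x6}} A234={{x2,x5},{x2,x6},{x3,x6},{x2,x5,x6},{x3,x4,x6}} A235={{x2,x5},{x2,x6},{x4,x5},{x4,x6},{x2,x5,x6},{x3,x4,x6}} A245={{x2,x3},{x2,x5},{x2,x6},{x3,x4},{x1,x2,x3},{x2,x5,x6},{x3,x4,x6}} A345={{x2,x5},{x2,x6},{x2,x5,x6},{x3,x4,x6}}
  A1234={{x2,x5},{x2,x6},{x2,x5,x6}} A1235={{x2,x5},{x2,x6},{x4,x5},{x2,x5,x6}} A1245={{x2,x3},{x2,x5},{x2,x6},{x1,x2,x3},{x2,x5,x6}} A1345={{x2,x5},{x2,x6},{x2,x5,x6}} A2345={{x2,x5},{x2,x6},{x2,x5,x6},{x3,x4,x6}}
  A12345={{x2,x5},{x2,x6},{x2,x5,x6}}
C dims 5,10,10,5; δ0: rk 4, SNF 1^4; δ1: rk 6, SNF 1^6; δ2: rk 4, SNF 1^4
degree 0: 5−4−0 = 1 → Ȟ^0 ≅ Z
degree 1: 10−6−4 = 0 → Ȟ^1 ≅ 0
degree 2: 10−4−6 = 0 → Ȟ^2 ≅ 0


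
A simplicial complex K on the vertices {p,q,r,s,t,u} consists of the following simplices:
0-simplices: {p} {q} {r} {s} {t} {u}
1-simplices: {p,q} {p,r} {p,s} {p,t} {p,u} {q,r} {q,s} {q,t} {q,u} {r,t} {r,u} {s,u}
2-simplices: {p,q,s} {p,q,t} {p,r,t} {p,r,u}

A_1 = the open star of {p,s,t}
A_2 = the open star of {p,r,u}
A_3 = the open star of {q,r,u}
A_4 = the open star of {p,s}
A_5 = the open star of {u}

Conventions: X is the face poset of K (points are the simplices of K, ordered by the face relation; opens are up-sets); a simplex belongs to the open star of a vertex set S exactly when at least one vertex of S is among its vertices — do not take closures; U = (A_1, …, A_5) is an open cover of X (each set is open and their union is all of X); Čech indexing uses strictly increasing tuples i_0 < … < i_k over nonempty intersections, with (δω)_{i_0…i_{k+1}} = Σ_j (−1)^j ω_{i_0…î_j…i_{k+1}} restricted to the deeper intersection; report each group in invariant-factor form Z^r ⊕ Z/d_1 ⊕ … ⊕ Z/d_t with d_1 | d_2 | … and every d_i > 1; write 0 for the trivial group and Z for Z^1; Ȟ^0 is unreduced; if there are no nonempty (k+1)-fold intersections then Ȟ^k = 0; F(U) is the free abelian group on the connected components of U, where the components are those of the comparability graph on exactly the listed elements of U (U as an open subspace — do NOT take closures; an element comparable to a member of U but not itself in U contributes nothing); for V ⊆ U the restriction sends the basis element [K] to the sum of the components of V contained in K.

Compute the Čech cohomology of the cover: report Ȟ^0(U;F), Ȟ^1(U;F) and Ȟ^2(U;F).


nerve simplices:
  A1={{p},{s},{t},{p,q},{p,r},{p,s},{p,t},{p,u},{q,s},{q,t},{r,t},{s,u},{p,q,s},{p,q,t},{p,r,t},{p,r,u}} A2={{p},{r},{u},{p,q},{p,r},{p,s},{p,t},{p,u},{q,r},{q,u},{r,t},{r,u},{s,u},{p,q,s},{p,q,t},{p,r,t},{p,r,u}} A3={{q},{r},{u},{p,q},{p,r},{p,u},{q,r},{q,s},{q,t},{q,u},{r,t},{r,u},{s,u},{p,q,s},{p,q,t},{p,r,t},{p,r,u}} A4={{p},{s},{p,q},{p,r},{p,s},{p,t},{p,u},{q,s},{s,u},{p,q,s},{p,q,t},{p,r,t},{p,r,u}} A5={{u},{p,u},{q,u},{r,u},{s,u},{p,r,u}}
  A12={{p},{p,q},{p,r},{p,s},{p,t},{p,u},{r,t},{s,u},{p,q,s},{p,q,t},{p,r,t},{p,r,u}} A13={{p,q},{p,r},{p,u},{q,s},{q,t},{r,t},{s,u},{p,q,s},{p,q,t},{p,r,t},{p,r,u}} A14={{p},{s},{p,q},{p,r},{p,s},{p,t},{p,u},{q,s},{s,u},{p,q,s},{p,q,t},{p,r,t},{p,r,u}} A15={{p,u},{s,u},{p,r,u}} A23={{r},{u},{p,q},{p,r},{p,u},{q,r},{q,u},{r,t},{r,u},{s,u},{p,q,s},{p,q,t},{p,r,t},{p,r,u}} A24={{p},{p,q},{p,r},{p,s},{p,t},{p,u},{s,u},{p,q,s},{p,q,t},{p,r,t},{p,r,u}} A25={{u},{p,u},{q,u},{r,u},{s,u},{p,r,u}} A34={{p,q},{p,r},{p,u},{q,s},{s,u},{p,q,s},{p,q,t},{p,r,t},{p,r,u}} A35={{u},{p,u},{q,u},{r,u},{s,u},{p,r,u}} A45={{p,u},{s,u},{p,r,u}}
  A123={{p,q},{p,r},{p,u},{r,t},{s,u},{p,q,s},{p,q,t},{p,r,t},{p,r,u}} A124={{p},{p,q},{p,r},{p,s},{p,t},{p,u},{s,u},{p,q,s},{p,q,t},{p,r,t},{p,r,u}} A125={{p,u},{s,u},{p,r,u}} A134={{p,q},{p,r},{p,u},{q,s},{s,u},{p,q,s},{p,q,t},{p,r,t},{p,r,u}} A135={{p,u},{s,u},{p,r,u}} A145={{p,u},{s,u},{p,r,u}} A234={{p,q},{p,r},{p,u},{s,u},{p,q,s},{p,q,t},{p,r,t},{p,r,u}} A235={{u},{p,u},{q,u},{r,u},{s,u},{p,r,u}} A245={{p,u},{s,u},{p,r,u}} A345={{p,u},{s,u},{p,r,u}}
  A1234={{p,q},{p,r},{p,u},{s,u},{p,q,s},{p,q,t},{p,r,t},{p,r,u}} A1235={{p,u},{s,u},{p,r,u}} A1245={{p,u},{s,u},{p,r,u}} A1345={{p,u},{s,u},{p,r,u}} A2345={{p,u},{s,u},{p,r,u}}
  A12345={{p,u},{s,u},{p,r,u}}
components per intersection:
  A1: {{p},{s},{t},{p,q},{p,r},{p,s},{p,t},{p,u},{q,s},{q,t},{r,t},{s,u},{p,q,s},{p,q,t},{p,r,t},{p,r,u}}
  A2: {{p},{r},{u},{p,q},{p,r},{p,s},{p,t},{p,u},{q,r},{q,u},{r,t},{r,u},{s,u},{p,q,s},{p,q,t},{p,r,t},{p,r,u}}
  A3: {{q},{r},{u},{p,q},{p,r},{p,u},{q,r},{q,s},{q,t},{q,u},{r,t},{r,u},{s,u},{p,q,s},{p,q,t},{p,r,t},{p,r,u}}
  A4: {{p},{s},{p,q},{p,r},{p,s},{p,t},{p,u},{q,s},{s,u},{p,q,s},{p,q,t},{p,r,t},{p,r,u}}
  A5: {{u},{p,u},{q,u},{r,u},{s,u},{p,r,u}}
  A12: {{p},{p,q},{p,r},{p,s},{p,t},{p,u},{r,t},{p,q,s},{p,q,t},{p,r,t},{p,r,u}} {{s,u}}
  A13: {{p,q},{q,s},{q,t},{p,q,s},{p,q,t}} {{p,r},{p,u},{r,t},{p,r,t},{p,r,u}} {{s,u}}
  A14: {{p},{s},{p,q},{p,r},{p,s},{p,t},{p,u},{q,s},{s,u},{p,q,s},{p,q,t},{p,r,t},{p,r,u}}
  A15: {{p,u},{p,r,u}} {{s,u}}
  A23: {{r},{u},{p,r},{p,u},{q,r},{q,u},{r,t},{r,u},{s,u},{p,r,t},{p,r,u}} {{p,q},{p,q,s},{p,q,t}}
  A24: {{p},{p,q},{p,r},{p,s},{p,t},{p,u},{p,q,s},{p,q,t},{p,r,t},{p,r,u}} {{s,u}}
  A25: {{u},{p,u},{q,u},{r,u},{s,u},{p,r,u}}
  A34: {{p,q},{q,s},{p,q,s},{p,q,t}} {{p,r},{p,u},{p,r,t},{p,r,u}} {{s,u}}
  A35: {{u},{p,u},{q,u},{r,u},{s,u},{p,r,u}}
  A45: {{p,u},{p,r,u}} {{s,u}}
  A123: {{p,q},{p,q,s},{p,q,t}} {{p,r},{p,u},{r,t},{p,r,t},{p,r,u}} {{s,u}}
  A124: {{p},{p,q},{p,r},{p,s},{p,t},{p,u},{p,q,s},{p,q,t},{p,r,t},{p,r,u}} {{s,u}}
  A125: {{p,u},{p,r,u}} {{s,u}}
  A134: {{p,q},{q,s},{p,q,s},{p,q,t}} {{p,r},{p,u},{p,r,t},{p,r,u}} {{s,u}}
  A135: {{p,u},{p,r,u}} {{s,u}}
  A145: {{p,u},{p,r,u}} {{s,u}}
  A234: {{p,q},{p,q,s},{p,q,t}} {{p,r},{p,u},{p,r,t},{p,r,u}} {{s,u}}
  A235: {{u},{p,u},{q,u},{r,u},{s,u},{p,r,u}}
  A245: {{p,u},{p,r,u}} {{s,u}}
  A345: {{p,u},{p,r,u}} {{s,u}}
  A1234: {{p,q},{p,q,s},{p,q,t}} {{p,r},{p,u},{p,r,t},{p,r,u}} {{s,u}}
  A1235: {{p,u},{p,r,u}} {{s,u}}
  A1245: {{p,u},{p,r,u}} {{s,u}}
  A1345: {{p,u},{p,r,u}} {{s,u}}
  A2345: {{p,u},{p,r,u}} {{s,u}}
  A12345: {{p,u},{p,r,u}} {{s,u}}
C dims 5,19,22,11; δ0: rk 4, SNF 1^4; δ1: rk 13, SNF 1^13; δ2: rk 9, SNF 1^9
degree 0: 5−4−0 = 1 → Ȟ^0 ≅ Z
degree 1: 19−13−4 = 2 → Ȟ^1 ≅ Z^2
degree 2: 22−9−13 = 0 → Ȟ^2 ≅ 0

Ȟ^0 ≅ Z,  Ȟ^1 ≅ Z^2,  Ȟ^2 ≅ 0


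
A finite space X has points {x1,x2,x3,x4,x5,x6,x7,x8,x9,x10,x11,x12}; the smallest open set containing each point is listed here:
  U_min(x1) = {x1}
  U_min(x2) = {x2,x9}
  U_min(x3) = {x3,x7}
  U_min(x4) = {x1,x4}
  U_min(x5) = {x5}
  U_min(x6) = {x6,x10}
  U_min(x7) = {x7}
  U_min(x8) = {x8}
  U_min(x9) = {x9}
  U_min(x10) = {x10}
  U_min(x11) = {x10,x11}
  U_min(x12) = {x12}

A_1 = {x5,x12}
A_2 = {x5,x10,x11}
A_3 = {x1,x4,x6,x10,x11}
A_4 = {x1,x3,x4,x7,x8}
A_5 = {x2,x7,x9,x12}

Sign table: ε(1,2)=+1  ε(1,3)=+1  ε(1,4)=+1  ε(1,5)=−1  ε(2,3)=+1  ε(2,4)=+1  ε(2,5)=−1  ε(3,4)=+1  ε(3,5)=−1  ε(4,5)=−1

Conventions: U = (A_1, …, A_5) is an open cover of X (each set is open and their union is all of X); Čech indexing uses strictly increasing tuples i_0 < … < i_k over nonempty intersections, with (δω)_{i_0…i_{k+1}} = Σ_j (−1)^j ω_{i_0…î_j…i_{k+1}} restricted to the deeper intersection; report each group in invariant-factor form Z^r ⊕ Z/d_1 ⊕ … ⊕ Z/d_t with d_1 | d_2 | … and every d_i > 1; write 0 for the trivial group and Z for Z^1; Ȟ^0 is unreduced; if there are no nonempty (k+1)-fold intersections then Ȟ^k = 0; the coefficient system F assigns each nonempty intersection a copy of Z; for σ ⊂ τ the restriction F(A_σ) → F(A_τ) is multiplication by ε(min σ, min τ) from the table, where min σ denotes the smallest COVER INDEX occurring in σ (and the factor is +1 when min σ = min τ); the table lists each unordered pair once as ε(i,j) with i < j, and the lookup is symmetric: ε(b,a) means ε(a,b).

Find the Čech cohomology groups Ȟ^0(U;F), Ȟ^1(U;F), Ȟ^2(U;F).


Ȟ^0 = Z; Ȟ^1 = Z; Ȟ^2 = 0

nonempty intersections:
  A12={x5} A15={x12} A23={x10,x11} A34={x1,x4} A45={x7}
C dims 5,5; δ0: rk 4, SNF 1^4
Ȟ^0: (5−4)−0=1 ⇒ Z
Ȟ^1: (5−0)−4=1 ⇒ Z
Ȟ^2: (0−0)−0=0 ⇒ 0


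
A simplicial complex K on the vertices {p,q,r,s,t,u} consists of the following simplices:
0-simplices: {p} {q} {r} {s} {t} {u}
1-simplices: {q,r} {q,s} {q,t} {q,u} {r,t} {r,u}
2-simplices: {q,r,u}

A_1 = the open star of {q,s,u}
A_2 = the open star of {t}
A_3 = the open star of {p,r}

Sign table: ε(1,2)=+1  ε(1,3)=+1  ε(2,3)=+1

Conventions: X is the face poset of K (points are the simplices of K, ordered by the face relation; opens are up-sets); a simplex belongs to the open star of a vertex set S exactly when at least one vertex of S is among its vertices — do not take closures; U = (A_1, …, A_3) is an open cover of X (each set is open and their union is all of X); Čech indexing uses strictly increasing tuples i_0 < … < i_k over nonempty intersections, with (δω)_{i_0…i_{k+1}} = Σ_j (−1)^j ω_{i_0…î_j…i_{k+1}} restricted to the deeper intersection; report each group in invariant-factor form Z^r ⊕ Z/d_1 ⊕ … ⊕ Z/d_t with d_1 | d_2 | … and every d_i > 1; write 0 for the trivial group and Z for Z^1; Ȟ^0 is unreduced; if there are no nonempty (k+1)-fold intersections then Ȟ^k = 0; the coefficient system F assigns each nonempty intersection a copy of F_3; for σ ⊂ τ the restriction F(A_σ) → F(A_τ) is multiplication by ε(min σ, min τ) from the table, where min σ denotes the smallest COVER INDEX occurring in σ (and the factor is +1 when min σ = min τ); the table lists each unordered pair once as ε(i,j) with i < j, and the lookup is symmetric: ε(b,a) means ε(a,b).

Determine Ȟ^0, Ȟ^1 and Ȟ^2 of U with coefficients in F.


nonempty intersections:
  A1={{q},{s},{u},{q,r},{q,s},{q,t},{q,u},{r,u},{q,r,u}} A2={{t},{q,t},{r,t}} A3={{p},{r},{q,r},{r,t},{r,u},{q,r,u}}
  A12={{q,t}} A13={{q,r},{r,u},{q,r,u}} A23={{r,t}}
C dims 3,3; δ0: rk_F3 2
Ȟ^0: (3−2)−0=1 ⇒ Z/3
Ȟ^1: (3−0)−2=1 ⇒ Z/3
Ȟ^2: (0−0)−0=0 ⇒ 0

Ȟ^0 = Z/3; Ȟ^1 = Z/3; Ȟ^2 = 0


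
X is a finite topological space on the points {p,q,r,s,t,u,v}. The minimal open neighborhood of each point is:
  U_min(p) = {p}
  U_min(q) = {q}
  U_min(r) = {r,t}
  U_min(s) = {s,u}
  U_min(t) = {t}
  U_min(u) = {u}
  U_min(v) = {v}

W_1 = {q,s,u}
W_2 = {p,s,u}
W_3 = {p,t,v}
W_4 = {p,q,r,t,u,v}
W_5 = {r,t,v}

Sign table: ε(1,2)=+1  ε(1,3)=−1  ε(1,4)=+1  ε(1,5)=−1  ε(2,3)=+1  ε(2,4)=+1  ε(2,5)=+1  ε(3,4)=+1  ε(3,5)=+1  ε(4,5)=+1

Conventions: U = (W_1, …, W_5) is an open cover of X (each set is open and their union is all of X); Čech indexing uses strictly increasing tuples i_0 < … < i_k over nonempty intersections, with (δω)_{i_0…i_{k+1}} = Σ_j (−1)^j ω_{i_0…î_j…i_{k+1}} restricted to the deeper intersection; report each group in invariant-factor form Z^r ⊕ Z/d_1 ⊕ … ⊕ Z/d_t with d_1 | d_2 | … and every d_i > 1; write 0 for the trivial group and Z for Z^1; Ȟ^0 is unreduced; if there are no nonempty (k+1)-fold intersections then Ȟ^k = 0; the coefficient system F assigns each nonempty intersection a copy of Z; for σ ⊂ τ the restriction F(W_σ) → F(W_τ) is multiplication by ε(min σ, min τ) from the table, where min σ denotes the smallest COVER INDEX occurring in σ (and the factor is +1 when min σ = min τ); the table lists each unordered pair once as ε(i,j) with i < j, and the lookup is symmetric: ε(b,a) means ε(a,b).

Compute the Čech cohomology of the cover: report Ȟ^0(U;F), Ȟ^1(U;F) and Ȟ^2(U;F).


nonempty overlaps:
  W12={s,u} W14={q,u} W23={p} W24={p,u} W34={p,t,v} W35={t,v} W45={r,t,v}
  W124={u} W234={p} W345={t,v}
C dims 5,7,3; δ0: rk 4, SNF 1^4; δ1: rk 3, SNF 1^3
degree 0: 5−4−0 = 1 → Ȟ^0 ≅ Z
degree 1: 7−3−4 = 0 → Ȟ^1 ≅ 0
degree 2: 3−0−3 = 0 → Ȟ^2 ≅ 0

Ȟ^0(U;F) ≅ Z; Ȟ^1(U;F) ≅ 0; Ȟ^2(U;F) ≅ 0


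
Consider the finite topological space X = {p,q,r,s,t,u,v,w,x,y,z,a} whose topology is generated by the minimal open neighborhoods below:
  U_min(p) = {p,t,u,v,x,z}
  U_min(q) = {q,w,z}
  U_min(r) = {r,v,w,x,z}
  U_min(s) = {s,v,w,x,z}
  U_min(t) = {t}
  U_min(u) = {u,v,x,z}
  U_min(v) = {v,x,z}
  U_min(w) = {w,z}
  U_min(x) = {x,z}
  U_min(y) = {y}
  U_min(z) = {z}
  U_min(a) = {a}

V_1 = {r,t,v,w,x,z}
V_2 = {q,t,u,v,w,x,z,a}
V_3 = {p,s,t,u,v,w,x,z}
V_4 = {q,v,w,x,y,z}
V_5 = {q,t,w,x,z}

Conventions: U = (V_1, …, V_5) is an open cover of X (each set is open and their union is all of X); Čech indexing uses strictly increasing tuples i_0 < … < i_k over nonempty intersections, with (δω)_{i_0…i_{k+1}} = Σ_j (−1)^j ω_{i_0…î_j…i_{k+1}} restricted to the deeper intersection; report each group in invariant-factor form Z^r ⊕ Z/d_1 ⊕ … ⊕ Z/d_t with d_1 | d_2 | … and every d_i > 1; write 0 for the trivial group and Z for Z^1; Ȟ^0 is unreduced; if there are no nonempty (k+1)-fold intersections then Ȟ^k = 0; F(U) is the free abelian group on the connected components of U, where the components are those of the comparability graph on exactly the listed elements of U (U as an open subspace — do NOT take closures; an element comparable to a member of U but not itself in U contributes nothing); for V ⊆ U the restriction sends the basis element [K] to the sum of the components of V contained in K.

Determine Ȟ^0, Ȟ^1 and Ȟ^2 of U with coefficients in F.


intersection data:
  V12={t,v,w,x,z} V13={t,v,w,x,z} V14={v,w,x,z} V15={t,w,x,z} V23={t,u,v,w,x,z} V24={q,v,w,x,z} V25={q,t,w,x,z} V34={v,w,x,z} V35={t,w,x,z} V45={q,w,x,z}
  V123={t,v,w,x,z} V124={v,w,x,z} V125={t,w,x,z} V134={v,w,x,z} V135={t,w,x,z} V145={w,x,z} V234={v,w,x,z} V235={t,w,x,z} V245={q,w,x,z} V345={w,x,z}
  V1234={v,w,x,z} V1235={t,w,x,z} V1245={w,x,z} V1345={w,x,z} V2345={w,x,z}
  V12345={w,x,z}
components per intersection:
  V1: {r,v,w,x,z} {t}
  V2: {q,u,v,w,x,z} {t} {a}
  V3: {p,s,t,u,v,w,x,z}
  V4: {q,v,w,x,z} {y}
  V5: {q,w,x,z} {t}
  V12: {t} {v,w,x,z}
  V13: {t} {v,w,x,z}
  V14: {v,w,x,z}
  V15: {t} {w,x,z}
  V23: {t} {u,v,w,x,z}
  V24: {q,v,w,x,z}
  V25: {q,w,x,z} {t}
  V34: {v,w,x,z}
  V35: {t} {w,x,z}
  V45: {q,w,x,z}
  V123: {t} {v,w,x,z}
  V124: {v,w,x,z}
  V125: {t} {w,x,z}
  V134: {v,w,x,z}
  V135: {t} {w,x,z}
  V145: {w,x,z}
  V234: {v,w,x,z}
  V235: {t} {w,x,z}
  V245: {q,w,x,z}
  V345: {w,x,z}
  V1234: {v,w,x,z}
  V1235: {t} {w,x,z}
  V1245: {w,x,z}
  V1345: {w,x,z}
  V2345: {w,x,z}
  V12345: {w,x,z}
C dims 10,16,14,6; δ0: rk 7, SNF 1^7; δ1: rk 9, SNF 1^9; δ2: rk 5, SNF 1^5
Ȟ^0 = (10 − 7) − 0 = 3, so Ȟ^0 ≅ Z^3
Ȟ^1 = (16 − 9) − 7 = 0, so Ȟ^1 ≅ 0
Ȟ^2 = (14 − 5) − 9 = 0, so Ȟ^2 ≅ 0

Ȟ^0(U;F) ≅ Z^3; Ȟ^1(U;F) ≅ 0; Ȟ^2(U;F) ≅ 0


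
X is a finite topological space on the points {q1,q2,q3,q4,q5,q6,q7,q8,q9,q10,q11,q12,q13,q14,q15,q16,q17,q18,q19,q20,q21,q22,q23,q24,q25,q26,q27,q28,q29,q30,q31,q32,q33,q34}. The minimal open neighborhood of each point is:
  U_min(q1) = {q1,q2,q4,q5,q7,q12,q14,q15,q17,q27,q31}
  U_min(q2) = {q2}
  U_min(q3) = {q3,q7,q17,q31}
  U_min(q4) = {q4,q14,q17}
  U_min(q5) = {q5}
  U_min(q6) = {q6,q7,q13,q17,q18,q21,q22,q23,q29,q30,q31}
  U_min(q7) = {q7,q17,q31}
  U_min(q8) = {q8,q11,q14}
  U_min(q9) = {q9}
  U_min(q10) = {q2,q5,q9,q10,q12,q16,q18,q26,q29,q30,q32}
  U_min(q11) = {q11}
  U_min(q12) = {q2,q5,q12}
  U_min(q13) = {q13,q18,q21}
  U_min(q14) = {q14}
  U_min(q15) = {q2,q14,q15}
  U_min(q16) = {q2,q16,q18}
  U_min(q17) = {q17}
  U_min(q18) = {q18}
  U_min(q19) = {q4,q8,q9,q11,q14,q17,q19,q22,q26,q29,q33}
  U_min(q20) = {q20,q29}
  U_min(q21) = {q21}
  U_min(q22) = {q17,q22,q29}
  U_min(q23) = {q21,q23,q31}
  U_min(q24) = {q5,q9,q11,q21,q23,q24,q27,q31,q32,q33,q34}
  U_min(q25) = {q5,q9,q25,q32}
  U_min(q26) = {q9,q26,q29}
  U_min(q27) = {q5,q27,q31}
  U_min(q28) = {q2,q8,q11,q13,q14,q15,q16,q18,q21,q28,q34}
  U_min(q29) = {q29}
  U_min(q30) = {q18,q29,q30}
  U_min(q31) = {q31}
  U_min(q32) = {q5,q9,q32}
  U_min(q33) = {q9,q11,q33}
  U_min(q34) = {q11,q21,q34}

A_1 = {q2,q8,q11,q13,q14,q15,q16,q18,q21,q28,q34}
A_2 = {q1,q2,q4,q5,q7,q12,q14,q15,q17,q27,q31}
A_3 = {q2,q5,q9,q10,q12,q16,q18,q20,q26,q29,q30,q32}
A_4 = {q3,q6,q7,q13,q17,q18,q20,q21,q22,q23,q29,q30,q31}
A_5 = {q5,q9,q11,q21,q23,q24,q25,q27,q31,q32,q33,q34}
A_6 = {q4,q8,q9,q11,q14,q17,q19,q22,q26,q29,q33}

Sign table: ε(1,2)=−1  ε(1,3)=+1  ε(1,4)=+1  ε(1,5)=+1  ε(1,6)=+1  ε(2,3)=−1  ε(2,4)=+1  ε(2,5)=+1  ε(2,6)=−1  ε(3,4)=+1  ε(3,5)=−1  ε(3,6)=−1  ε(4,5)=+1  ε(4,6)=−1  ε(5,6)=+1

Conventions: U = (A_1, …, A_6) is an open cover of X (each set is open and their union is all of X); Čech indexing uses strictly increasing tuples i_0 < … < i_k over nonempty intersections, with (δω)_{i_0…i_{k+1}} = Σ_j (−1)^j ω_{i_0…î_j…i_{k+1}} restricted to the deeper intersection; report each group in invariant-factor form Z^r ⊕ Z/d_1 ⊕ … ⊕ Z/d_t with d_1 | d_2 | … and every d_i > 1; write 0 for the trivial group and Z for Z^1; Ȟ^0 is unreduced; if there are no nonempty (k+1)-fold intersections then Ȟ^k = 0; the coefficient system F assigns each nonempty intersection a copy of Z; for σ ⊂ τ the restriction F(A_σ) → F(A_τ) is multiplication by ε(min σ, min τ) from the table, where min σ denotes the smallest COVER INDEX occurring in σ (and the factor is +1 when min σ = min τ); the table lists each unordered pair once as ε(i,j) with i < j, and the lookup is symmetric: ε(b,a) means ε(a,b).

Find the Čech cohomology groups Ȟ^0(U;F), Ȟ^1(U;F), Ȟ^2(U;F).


intersection data:
  A12={q2,q14,q15} A13={q2,q16,q18} A14={q13,q18,q21} A15={q11,q21,q34} A16={q8,q11,q14} A23={q2,q5,q12} A24={q7,q17,q31} A25={q5,q27,q31} A26={q4,q14,q17} A34={q18,q20,q29,q30} A35={q5,q9,q32} A36={q9,q26,q29} A45={q21,q23,q31} A46={q17,q22,q29} A56={q9,q11,q33}
  A123={q2} A126={q14} A134={q18} A145={q21} A156={q11} A235={q5} A245={q31} A246={q17} A346={q29} A356={q9}
C dims 6,15,10; δ0: rk 6, SNF 1^5·2; δ1: rk 9, SNF 1^9
Ȟ^0 = (6 − 6) − 0 = 0, so Ȟ^0 ≅ 0
Ȟ^1 = (15 − 9) − 6 = 0 plus torsion [2], so Ȟ^1 ≅ Z/2
Ȟ^2 = (10 − 0) − 9 = 1, so Ȟ^2 ≅ Z

Ȟ^0(U;F) ≅ 0, Ȟ^1(U;F) ≅ Z/2, Ȟ^2(U;F) ≅ Z
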